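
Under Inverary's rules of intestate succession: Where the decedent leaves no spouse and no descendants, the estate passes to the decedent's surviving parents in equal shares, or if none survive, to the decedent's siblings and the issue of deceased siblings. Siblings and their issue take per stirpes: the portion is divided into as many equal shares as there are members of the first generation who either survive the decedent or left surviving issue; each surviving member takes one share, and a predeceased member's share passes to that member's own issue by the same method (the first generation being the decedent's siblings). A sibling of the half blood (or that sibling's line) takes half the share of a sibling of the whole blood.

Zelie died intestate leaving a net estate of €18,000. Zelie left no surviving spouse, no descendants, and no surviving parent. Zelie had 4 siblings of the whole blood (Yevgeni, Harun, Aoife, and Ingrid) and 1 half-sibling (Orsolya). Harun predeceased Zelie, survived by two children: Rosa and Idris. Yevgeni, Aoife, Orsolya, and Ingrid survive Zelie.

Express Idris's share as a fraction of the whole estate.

The entire €18,000 passes to the siblings and their issue.
Counting each half-blood sibling's line as half a unit, there are 9/2 units in €18,000, so one unit is €4,000. Whole-blood lines (Yevgeni, Harun, Aoife, and Ingrid) take €4,000 each; half-blood lines (Orsolya) take €2,000 each.
Harun's share (€4,000) is divided into 2 shares of €2,000: Rosa and Idris each take €2,000.

Idris receives 1/9 of the estate.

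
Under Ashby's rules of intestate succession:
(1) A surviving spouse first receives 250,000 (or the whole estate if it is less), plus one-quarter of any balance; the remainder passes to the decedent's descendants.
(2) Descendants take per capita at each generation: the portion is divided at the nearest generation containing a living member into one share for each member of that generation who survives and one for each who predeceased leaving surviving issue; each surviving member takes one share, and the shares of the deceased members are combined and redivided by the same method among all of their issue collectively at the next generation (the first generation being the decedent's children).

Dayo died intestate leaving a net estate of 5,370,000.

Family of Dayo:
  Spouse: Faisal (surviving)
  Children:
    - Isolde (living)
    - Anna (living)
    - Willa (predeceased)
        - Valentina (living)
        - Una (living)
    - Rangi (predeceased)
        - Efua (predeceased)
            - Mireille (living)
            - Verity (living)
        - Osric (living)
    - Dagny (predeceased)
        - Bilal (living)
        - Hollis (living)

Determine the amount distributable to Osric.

Osric receives 384,000.

Faisal first takes 250,000, leaving a balance of 5,120,000. Faisal then takes one-quarter of the balance (1,280,000), for a total of 1,530,000. The remaining 3,840,000 passes to the descendants.
The descendants' portion (3,840,000) is divided at the children's generation into 5 shares of 768,000. Isolde and Anna each take 768,000. The 3 shares of the deceased (Willa, Rangi, and Dagny) are combined into a pool of 2,304,000.
That pool (2,304,000) is divided at the grandchildren's generation into 6 shares of 384,000. Valentina, Una, Osric, Bilal, and Hollis each take 384,000. The remaining share for the deceased Efua (384,000) is carried to the next generation.
That pool (384,000) is divided at the great-grandchildren's generation equally among Mireille and Verity: 192,000 each.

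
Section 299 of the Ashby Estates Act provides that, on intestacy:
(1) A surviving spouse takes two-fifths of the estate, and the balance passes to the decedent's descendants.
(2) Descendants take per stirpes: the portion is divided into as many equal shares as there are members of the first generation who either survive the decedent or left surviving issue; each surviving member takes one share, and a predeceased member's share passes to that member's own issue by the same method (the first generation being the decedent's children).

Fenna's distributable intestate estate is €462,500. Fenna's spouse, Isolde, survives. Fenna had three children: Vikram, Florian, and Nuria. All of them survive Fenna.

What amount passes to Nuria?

Isolde takes two-fifths of €462,500 = €185,000. The remaining €277,500 passes to the descendants.
The descendants' portion (€277,500) is divided into 3 shares of €92,500: Vikram, Florian, and Nuria each take €92,500.

Nuria receives €92,500.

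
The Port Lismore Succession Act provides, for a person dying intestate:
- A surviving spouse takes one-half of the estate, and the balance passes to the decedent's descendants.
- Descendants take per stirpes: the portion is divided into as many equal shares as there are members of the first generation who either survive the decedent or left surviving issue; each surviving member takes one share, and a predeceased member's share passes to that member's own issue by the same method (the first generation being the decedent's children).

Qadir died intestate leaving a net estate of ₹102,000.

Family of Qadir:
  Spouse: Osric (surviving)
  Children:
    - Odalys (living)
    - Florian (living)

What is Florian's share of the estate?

Florian receives ₹25,500.

Osric takes one-half of ₹102,000 = ₹51,000. The remaining ₹51,000 passes to the descendants.
The descendants' portion (₹51,000) is divided into 2 shares of ₹25,500: Odalys and Florian each take ₹25,500.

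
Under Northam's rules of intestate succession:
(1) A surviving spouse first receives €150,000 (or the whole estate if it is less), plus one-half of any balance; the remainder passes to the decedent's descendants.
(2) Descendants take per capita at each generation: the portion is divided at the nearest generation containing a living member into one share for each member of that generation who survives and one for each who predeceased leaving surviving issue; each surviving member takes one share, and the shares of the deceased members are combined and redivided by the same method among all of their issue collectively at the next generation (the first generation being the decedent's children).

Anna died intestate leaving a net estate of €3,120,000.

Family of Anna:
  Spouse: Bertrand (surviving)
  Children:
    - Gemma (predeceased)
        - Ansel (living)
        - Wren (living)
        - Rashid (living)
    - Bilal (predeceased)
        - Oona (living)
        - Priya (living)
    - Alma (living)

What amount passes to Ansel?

Bertrand first takes €150,000, leaving a balance of €2,970,000. Bertrand then takes one-half of the balance (€1,485,000), for a total of €1,635,000. The remaining €1,485,000 passes to the descendants.
The descendants' portion (€1,485,000) is divided at the children's generation into 3 shares of €495,000. Alma takes €495,000. The 2 shares of the deceased (Gemma and Bilal) are combined into a pool of €990,000.
That pool (€990,000) is divided at the grandchildren's generation equally among Ansel, Wren, Rashid, Oona, and Priya: €198,000 each.

Ansel receives €198,000.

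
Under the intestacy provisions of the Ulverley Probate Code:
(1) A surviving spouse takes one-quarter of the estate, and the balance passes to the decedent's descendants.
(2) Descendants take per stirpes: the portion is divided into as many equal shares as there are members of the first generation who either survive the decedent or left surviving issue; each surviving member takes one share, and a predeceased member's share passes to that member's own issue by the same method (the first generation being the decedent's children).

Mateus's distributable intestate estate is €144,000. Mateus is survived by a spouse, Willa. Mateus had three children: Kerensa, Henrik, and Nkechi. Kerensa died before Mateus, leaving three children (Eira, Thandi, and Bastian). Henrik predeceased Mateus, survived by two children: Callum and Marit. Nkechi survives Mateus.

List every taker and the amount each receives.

Willa: €36,000; Eira: €12,000; Thandi: €12,000; Bastian: €12,000; Callum: €18,000; Marit: €18,000; Nkechi: €36,000

Willa takes one-quarter of €144,000 = €36,000. The remaining €108,000 passes to the descendants.
The descendants' portion (€108,000) is divided into 3 shares of €36,000: Nkechi takes €36,000; Kerensa's €36,000 share passes to Kerensa's issue; Henrik's €36,000 share passes to Henrik's issue.
Kerensa's share (€36,000) is divided into 3 shares of €12,000: Eira, Thandi, and Bastian each take €12,000.
Henrik's share (€36,000) is divided into 2 shares of €18,000: Callum and Marit each take €18,000.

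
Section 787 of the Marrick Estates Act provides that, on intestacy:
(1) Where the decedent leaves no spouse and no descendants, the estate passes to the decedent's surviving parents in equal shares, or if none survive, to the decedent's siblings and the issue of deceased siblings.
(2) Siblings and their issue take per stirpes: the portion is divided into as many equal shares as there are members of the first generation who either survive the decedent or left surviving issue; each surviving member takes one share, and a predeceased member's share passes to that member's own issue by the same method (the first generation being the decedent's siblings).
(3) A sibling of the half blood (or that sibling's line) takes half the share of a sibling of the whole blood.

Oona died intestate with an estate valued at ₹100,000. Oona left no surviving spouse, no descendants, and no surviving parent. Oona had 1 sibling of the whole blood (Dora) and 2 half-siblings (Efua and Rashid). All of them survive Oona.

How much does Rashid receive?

Rashid receives ₹25,000.

The entire ₹100,000 passes to the siblings and their issue.
Counting each half-blood sibling's line as half a unit, there are 2 units in ₹100,000, so one unit is ₹50,000. Whole-blood lines (Dora) take ₹50,000 each; half-blood lines (Efua and Rashid) take ₹25,000 each.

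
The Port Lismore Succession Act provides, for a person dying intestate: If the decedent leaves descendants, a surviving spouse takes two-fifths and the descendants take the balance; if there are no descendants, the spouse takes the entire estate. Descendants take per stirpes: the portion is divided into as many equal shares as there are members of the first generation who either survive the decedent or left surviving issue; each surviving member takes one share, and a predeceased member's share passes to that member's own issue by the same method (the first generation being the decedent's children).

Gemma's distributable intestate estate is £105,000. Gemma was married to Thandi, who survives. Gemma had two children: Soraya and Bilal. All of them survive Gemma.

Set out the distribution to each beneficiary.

Thandi takes two-fifths of £105,000 = £42,000. The remaining £63,000 passes to the descendants.
The descendants' portion (£63,000) is divided into 2 shares of £31,500: Soraya and Bilal each take £31,500.

Thandi: £42,000; Soraya: £31,500; Bilal: £31,500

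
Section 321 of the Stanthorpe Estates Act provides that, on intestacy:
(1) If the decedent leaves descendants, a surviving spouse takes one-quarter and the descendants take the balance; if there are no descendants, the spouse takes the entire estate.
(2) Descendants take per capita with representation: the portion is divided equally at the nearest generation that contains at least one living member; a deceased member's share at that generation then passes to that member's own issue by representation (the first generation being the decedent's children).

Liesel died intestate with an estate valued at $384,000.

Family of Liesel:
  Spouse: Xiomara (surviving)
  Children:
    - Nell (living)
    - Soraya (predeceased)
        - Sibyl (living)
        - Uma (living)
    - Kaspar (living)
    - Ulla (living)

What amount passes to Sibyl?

Xiomara takes one-quarter of $384,000 = $96,000. The remaining $288,000 passes to the descendants.
The descendants' portion ($288,000) is divided into 4 shares of $72,000: Nell, Kaspar, and Ulla each take $72,000; Soraya's $72,000 share passes to Soraya's issue.
Soraya's share ($72,000) is divided into 2 shares of $36,000: Sibyl and Uma each take $36,000.

Sibyl receives $36,000.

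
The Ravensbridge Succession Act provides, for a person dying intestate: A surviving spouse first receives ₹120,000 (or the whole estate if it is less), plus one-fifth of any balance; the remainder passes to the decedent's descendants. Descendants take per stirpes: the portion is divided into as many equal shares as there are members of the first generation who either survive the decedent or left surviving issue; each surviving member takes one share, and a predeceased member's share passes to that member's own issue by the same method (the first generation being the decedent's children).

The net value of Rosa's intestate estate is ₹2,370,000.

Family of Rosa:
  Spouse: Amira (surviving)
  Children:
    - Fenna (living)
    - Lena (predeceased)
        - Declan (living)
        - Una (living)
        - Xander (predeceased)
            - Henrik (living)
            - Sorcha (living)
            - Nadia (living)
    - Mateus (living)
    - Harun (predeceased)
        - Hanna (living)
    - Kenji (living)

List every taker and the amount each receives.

Amira: ₹570,000; Fenna: ₹360,000; Declan: ₹120,000; Una: ₹120,000; Henrik: ₹40,000; Sorcha: ₹40,000; Nadia: ₹40,000; Mateus: ₹360,000; Hanna: ₹360,000; Kenji: ₹360,000

Amira first takes ₹120,000, leaving a balance of ₹2,250,000. Amira then takes one-fifth of the balance (₹450,000), for a total of ₹570,000. The remaining ₹1,800,000 passes to the descendants.
The descendants' portion (₹1,800,000) is divided into 5 shares of ₹360,000: Fenna, Mateus, and Kenji each take ₹360,000; Lena's ₹360,000 share passes to Lena's issue; Harun's ₹360,000 share passes to Harun's issue.
Lena's share (₹360,000) is divided into 3 shares of ₹120,000: Declan and Una each take ₹120,000; Xander's ₹120,000 share passes to Xander's issue.
Xander's share (₹120,000) is divided into 3 shares of ₹40,000: Henrik, Sorcha, and Nadia each take ₹40,000.
Harun's share (₹360,000) passes entirely to Hanna.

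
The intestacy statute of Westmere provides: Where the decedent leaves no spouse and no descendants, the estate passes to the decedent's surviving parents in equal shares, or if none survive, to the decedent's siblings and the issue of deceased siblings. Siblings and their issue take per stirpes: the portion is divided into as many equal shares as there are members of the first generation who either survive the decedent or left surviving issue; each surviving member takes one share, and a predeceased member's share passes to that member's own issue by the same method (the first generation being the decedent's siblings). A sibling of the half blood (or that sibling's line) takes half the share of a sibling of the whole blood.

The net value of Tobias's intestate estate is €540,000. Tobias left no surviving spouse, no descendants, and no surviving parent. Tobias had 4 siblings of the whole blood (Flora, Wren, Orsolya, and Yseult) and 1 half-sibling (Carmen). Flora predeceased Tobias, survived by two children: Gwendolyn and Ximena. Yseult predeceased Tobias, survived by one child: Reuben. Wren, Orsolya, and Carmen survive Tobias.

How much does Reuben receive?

The entire €540,000 passes to the siblings and their issue.
Counting each half-blood sibling's line as half a unit, there are 9/2 units in €540,000, so one unit is €120,000. Whole-blood lines (Flora, Wren, Orsolya, and Yseult) take €120,000 each; half-blood lines (Carmen) take €60,000 each.
Flora's share (€120,000) is divided into 2 shares of €60,000: Gwendolyn and Ximena each take €60,000.
Yseult's share (€120,000) passes entirely to Reuben.

Reuben receives €120,000.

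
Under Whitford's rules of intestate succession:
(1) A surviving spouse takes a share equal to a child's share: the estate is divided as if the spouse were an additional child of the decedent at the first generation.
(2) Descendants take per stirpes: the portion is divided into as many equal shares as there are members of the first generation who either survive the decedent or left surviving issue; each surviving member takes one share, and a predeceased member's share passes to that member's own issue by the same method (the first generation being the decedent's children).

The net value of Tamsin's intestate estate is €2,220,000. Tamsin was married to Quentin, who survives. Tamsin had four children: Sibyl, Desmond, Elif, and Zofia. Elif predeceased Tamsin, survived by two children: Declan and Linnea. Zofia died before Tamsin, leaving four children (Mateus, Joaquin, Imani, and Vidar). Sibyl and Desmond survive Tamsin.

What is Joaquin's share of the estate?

Joaquin receives €111,000.

The spouse counts as an additional share at the children's level, so there are 5 primary shares of €444,000. Quentin takes one such share (€444,000).
The children's combined portion (€1,776,000) is divided into 4 shares of €444,000: Sibyl and Desmond each take €444,000; Elif's €444,000 share passes to Elif's issue; Zofia's €444,000 share passes to Zofia's issue.
Elif's share (€444,000) is divided into 2 shares of €222,000: Declan and Linnea each take €222,000.
Zofia's share (€444,000) is divided into 4 shares of €111,000: Mateus, Joaquin, Imani, and Vidar each take €111,000.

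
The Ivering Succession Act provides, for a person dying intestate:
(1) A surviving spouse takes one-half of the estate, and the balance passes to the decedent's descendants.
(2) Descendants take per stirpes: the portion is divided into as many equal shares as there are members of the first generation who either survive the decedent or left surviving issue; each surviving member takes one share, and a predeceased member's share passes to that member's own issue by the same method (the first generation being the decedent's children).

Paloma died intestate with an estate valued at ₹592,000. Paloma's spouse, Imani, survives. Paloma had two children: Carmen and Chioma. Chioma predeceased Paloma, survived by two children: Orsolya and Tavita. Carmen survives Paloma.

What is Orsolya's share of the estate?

Orsolya receives ₹74,000.

Imani takes one-half of ₹592,000 = ₹296,000. The remaining ₹296,000 passes to the descendants.
The descendants' portion (₹296,000) is divided into 2 shares of ₹148,000: Carmen takes ₹148,000; Chioma's ₹148,000 share passes to Chioma's issue.
Chioma's share (₹148,000) is divided into 2 shares of ₹74,000: Orsolya and Tavita each take ₹74,000.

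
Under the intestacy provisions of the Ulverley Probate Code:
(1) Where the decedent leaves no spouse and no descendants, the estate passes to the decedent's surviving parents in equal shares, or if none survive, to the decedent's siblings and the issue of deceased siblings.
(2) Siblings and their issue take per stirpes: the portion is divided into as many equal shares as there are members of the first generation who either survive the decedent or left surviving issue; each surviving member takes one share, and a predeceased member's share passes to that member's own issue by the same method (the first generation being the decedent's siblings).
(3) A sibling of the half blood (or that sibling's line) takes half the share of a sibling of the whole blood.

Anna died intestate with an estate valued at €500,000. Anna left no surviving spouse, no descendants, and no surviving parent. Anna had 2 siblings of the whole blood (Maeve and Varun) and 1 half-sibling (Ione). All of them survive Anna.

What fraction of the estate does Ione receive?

Ione receives 1/5 of the estate.

The entire €500,000 passes to the siblings and their issue.
Counting each half-blood sibling's line as half a unit, there are 5/2 units in €500,000, so one unit is €200,000. Whole-blood lines (Maeve and Varun) take €200,000 each; half-blood lines (Ione) take €100,000 each.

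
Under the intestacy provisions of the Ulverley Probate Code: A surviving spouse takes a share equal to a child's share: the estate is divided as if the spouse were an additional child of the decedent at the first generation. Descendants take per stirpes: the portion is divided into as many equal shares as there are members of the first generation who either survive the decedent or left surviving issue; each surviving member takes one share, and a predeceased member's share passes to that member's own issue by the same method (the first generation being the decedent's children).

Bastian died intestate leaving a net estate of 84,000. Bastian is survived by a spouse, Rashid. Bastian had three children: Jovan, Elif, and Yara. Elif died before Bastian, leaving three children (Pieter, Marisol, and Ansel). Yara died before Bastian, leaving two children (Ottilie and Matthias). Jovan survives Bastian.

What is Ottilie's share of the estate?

The spouse counts as an additional share at the children's level, so there are 4 primary shares of 21,000. Rashid takes one such share (21,000).
The children's combined portion (63,000) is divided into 3 shares of 21,000: Jovan takes 21,000; Elif's 21,000 share passes to Elif's issue; Yara's 21,000 share passes to Yara's issue.
Elif's share (21,000) is divided into 3 shares of 7,000: Pieter, Marisol, and Ansel each take 7,000.
Yara's share (21,000) is divided into 2 shares of 10,500: Ottilie and Matthias each take 10,500.

Ottilie receives 10,500.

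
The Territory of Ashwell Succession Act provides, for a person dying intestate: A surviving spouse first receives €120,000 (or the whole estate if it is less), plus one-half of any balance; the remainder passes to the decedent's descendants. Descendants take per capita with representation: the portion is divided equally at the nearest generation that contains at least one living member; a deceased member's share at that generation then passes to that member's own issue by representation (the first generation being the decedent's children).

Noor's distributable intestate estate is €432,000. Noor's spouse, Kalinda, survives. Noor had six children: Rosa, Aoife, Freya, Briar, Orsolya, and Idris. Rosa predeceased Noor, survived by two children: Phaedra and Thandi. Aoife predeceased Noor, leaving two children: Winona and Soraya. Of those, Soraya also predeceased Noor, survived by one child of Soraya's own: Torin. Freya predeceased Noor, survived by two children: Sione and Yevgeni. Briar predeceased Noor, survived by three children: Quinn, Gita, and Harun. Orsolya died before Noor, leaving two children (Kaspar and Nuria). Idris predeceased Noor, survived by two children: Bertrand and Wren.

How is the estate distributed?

Kalinda: €276,000; Phaedra: €12,000; Thandi: €12,000; Winona: €12,000; Torin: €12,000; Sione: €12,000; Yevgeni: €12,000; Quinn: €12,000; Gita: €12,000; Harun: €12,000; Kaspar: €12,000; Nuria: €12,000; Bertrand: €12,000; Wren: €12,000

Kalinda first takes €120,000, leaving a balance of €312,000. Kalinda then takes one-half of the balance (€156,000), for a total of €276,000. The remaining €156,000 passes to the descendants.
No child survives, so the initial division is made at the grandchildren's generation.
The descendants' portion (€156,000) is divided into 13 shares of €12,000: Phaedra, Thandi, Winona, Sione, Yevgeni, Quinn, Gita, Harun, Kaspar, Nuria, Bertrand, and Wren each take €12,000; Soraya's €12,000 share passes to Soraya's issue.
Soraya's share (€12,000) passes entirely to Torin.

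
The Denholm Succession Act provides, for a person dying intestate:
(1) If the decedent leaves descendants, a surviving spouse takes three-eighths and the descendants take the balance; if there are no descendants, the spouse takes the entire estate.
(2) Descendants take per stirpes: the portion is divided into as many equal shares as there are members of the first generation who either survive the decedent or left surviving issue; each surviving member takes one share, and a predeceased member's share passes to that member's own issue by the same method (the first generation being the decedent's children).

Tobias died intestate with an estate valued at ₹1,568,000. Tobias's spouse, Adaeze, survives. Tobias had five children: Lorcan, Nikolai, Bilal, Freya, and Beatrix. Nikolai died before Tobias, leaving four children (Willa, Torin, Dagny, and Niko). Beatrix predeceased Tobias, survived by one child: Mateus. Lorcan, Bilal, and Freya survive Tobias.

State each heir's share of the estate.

Adaeze: ₹588,000; Lorcan: ₹196,000; Willa: ₹49,000; Torin: ₹49,000; Dagny: ₹49,000; Niko: ₹49,000; Bilal: ₹196,000; Freya: ₹196,000; Mateus: ₹196,000

Adaeze takes three-eighths of ₹1,568,000 = ₹588,000. The remaining ₹980,000 passes to the descendants.
The descendants' portion (₹980,000) is divided into 5 shares of ₹196,000: Lorcan, Bilal, and Freya each take ₹196,000; Nikolai's ₹196,000 share passes to Nikolai's issue; Beatrix's ₹196,000 share passes to Beatrix's issue.
Nikolai's share (₹196,000) is divided into 4 shares of ₹49,000: Willa, Torin, Dagny, and Niko each take ₹49,000.
Beatrix's share (₹196,000) passes entirely to Mateus.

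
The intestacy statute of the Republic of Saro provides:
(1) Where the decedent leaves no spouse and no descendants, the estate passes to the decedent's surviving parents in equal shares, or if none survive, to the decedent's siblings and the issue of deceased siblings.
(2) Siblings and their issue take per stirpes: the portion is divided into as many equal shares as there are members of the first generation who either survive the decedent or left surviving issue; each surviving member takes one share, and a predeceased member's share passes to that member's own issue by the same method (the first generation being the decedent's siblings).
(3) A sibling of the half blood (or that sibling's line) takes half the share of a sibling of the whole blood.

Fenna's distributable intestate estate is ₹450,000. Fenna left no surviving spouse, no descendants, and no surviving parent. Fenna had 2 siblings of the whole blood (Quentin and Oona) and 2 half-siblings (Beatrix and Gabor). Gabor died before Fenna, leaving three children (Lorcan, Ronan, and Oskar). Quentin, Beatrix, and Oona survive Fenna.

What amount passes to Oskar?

The entire ₹450,000 passes to the siblings and their issue.
Counting each half-blood sibling's line as half a unit, there are 3 units in ₹450,000, so one unit is ₹150,000. Whole-blood lines (Quentin and Oona) take ₹150,000 each; half-blood lines (Beatrix and Gabor) take ₹75,000 each.
Gabor's share (₹75,000) is divided into 3 shares of ₹25,000: Lorcan, Ronan, and Oskar each take ₹25,000.

Oskar receives ₹25,000.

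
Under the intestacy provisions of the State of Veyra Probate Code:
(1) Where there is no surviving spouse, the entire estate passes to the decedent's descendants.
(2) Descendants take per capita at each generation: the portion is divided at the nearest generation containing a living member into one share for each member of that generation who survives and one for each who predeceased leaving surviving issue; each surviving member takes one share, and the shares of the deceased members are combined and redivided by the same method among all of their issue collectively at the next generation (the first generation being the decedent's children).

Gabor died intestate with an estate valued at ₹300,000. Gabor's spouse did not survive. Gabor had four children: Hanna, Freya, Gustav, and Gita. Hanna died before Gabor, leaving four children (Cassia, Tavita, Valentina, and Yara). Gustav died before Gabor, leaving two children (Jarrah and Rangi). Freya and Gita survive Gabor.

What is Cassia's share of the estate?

Cassia receives ₹25,000.

The entire ₹300,000 passes to the descendants.
That amount (₹300,000) is divided at the children's generation into 4 shares of ₹75,000. Freya and Gita each take ₹75,000. The 2 shares of the deceased (Hanna and Gustav) are combined into a pool of ₹150,000.
That pool (₹150,000) is divided at the grandchildren's generation equally among Cassia, Tavita, Valentina, Yara, Jarrah, and Rangi: ₹25,000 each.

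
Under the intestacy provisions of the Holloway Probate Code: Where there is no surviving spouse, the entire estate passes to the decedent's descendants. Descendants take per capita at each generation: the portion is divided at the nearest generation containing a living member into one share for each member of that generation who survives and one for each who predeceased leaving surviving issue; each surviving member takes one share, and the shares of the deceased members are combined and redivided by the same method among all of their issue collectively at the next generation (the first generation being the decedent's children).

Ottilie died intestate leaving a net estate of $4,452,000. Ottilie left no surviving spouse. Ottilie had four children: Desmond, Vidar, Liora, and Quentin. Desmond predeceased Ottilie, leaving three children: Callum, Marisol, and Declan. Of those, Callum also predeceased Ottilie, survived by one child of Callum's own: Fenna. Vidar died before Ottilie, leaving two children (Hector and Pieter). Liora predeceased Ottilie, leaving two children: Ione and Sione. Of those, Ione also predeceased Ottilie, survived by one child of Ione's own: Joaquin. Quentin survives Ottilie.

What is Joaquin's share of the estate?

The entire $4,452,000 passes to the descendants.
That amount ($4,452,000) is divided at the children's generation into 4 shares of $1,113,000. Quentin takes $1,113,000. The 3 shares of the deceased (Desmond, Vidar, and Liora) are combined into a pool of $3,339,000.
That pool ($3,339,000) is divided at the grandchildren's generation into 7 shares of $477,000. Marisol, Declan, Hector, Pieter, and Sione each take $477,000. The 2 shares of the deceased (Callum and Ione) are combined into a pool of $954,000.
That pool ($954,000) is divided at the great-grandchildren's generation equally among Fenna and Joaquin: $477,000 each.

Joaquin receives $477,000.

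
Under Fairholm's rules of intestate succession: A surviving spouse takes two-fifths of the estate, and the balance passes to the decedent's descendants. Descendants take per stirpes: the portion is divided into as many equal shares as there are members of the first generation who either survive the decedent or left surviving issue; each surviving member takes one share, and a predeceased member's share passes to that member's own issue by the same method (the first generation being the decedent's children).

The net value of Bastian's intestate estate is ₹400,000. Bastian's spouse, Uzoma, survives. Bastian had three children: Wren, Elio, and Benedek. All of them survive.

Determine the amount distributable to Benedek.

Uzoma takes two-fifths of ₹400,000 = ₹160,000. The remaining ₹240,000 passes to the descendants.
The descendants' portion (₹240,000) is divided into 3 shares of ₹80,000: Wren, Elio, and Benedek each take ₹80,000.

Benedek receives ₹80,000.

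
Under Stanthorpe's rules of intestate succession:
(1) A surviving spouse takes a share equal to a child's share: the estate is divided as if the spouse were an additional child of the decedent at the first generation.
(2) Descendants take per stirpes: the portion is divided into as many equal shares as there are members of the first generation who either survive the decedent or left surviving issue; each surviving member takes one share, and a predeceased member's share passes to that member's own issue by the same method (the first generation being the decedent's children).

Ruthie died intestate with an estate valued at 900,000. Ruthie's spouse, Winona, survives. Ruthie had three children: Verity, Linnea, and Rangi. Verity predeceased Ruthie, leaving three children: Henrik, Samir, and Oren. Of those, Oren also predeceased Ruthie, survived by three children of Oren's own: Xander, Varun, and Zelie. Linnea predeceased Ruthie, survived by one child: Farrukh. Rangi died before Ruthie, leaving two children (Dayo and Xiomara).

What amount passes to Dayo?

Dayo receives 112,500.

The spouse counts as an additional share at the children's level, so there are 4 primary shares of 225,000. Winona takes one such share (225,000).
The children's combined portion (675,000) is divided into 3 shares of 225,000: Verity's 225,000 share passes to Verity's issue; Linnea's 225,000 share passes to Linnea's issue; Rangi's 225,000 share passes to Rangi's issue.
Verity's share (225,000) is divided into 3 shares of 75,000: Henrik and Samir each take 75,000; Oren's 75,000 share passes to Oren's issue.
Oren's share (75,000) is divided into 3 shares of 25,000: Xander, Varun, and Zelie each take 25,000.
Linnea's share (225,000) passes entirely to Farrukh.
Rangi's share (225,000) is divided into 2 shares of 112,500: Dayo and Xiomara each take 112,500.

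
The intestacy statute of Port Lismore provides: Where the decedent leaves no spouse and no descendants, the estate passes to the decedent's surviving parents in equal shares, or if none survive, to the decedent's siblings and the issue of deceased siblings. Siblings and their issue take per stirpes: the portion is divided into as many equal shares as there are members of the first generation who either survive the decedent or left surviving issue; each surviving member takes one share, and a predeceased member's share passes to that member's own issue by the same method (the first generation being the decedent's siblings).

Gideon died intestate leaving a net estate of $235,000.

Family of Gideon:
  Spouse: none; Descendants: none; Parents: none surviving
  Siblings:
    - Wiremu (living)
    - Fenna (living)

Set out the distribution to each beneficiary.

The entire $235,000 passes to the siblings and their issue.
That amount ($235,000) is divided into 2 shares of $117,500: Wiremu and Fenna each take $117,500.

Wiremu: $117,500; Fenna: $117,500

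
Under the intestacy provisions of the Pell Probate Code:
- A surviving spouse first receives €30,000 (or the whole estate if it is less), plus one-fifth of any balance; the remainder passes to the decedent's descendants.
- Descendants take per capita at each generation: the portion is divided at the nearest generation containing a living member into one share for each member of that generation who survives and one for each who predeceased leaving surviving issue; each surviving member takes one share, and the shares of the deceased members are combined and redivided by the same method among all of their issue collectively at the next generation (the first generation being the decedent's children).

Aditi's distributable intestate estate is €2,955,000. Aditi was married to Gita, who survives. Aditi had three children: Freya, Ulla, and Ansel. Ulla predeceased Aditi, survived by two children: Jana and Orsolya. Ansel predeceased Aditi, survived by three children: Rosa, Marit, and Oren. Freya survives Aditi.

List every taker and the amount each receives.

Gita first takes €30,000, leaving a balance of €2,925,000. Gita then takes one-fifth of the balance (€585,000), for a total of €615,000. The remaining €2,340,000 passes to the descendants.
The descendants' portion (€2,340,000) is divided at the children's generation into 3 shares of €780,000. Freya takes €780,000. The 2 shares of the deceased (Ulla and Ansel) are combined into a pool of €1,560,000.
That pool (€1,560,000) is divided at the grandchildren's generation equally among Jana, Orsolya, Rosa, Marit, and Oren: €312,000 each.

Gita: €615,000; Freya: €780,000; Jana: €312,000; Orsolya: €312,000; Rosa: €312,000; Marit: €312,000; Oren: €312,000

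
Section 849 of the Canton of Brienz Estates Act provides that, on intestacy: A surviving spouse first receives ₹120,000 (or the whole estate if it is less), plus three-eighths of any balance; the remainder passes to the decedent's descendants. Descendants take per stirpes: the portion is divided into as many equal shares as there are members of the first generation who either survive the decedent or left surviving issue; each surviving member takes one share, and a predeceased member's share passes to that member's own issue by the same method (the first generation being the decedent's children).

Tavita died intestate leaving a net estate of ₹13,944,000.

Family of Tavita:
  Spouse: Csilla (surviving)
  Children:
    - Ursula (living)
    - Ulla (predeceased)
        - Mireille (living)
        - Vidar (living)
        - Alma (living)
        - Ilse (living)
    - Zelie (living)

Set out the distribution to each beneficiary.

Csilla first takes ₹120,000, leaving a balance of ₹13,824,000. Csilla then takes three-eighths of the balance (₹5,184,000), for a total of ₹5,304,000. The remaining ₹8,640,000 passes to the descendants.
The descendants' portion (₹8,640,000) is divided into 3 shares of ₹2,880,000: Ursula and Zelie each take ₹2,880,000; Ulla's ₹2,880,000 share passes to Ulla's issue.
Ulla's share (₹2,880,000) is divided into 4 shares of ₹720,000: Mireille, Vidar, Alma, and Ilse each take ₹720,000.

Csilla: ₹5,304,000; Ursula: ₹2,880,000; Mireille: ₹720,000; Vidar: ₹720,000; Alma: ₹720,000; Ilse: ₹720,000; Zelie: ₹2,880,000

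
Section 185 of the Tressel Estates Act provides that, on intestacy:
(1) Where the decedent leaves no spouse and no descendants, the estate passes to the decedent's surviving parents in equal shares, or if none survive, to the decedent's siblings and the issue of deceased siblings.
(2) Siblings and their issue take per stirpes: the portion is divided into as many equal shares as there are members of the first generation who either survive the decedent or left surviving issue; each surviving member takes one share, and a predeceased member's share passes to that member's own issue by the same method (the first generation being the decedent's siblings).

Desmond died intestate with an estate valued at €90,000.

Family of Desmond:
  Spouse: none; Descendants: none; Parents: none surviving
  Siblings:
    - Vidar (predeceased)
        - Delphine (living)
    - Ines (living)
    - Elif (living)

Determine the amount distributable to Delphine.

The entire €90,000 passes to the siblings and their issue.
That amount (€90,000) is divided into 3 shares of €30,000: Ines and Elif each take €30,000; Vidar's €30,000 share passes to Vidar's issue.
Vidar's share (€30,000) passes entirely to Delphine.

Delphine receives €30,000.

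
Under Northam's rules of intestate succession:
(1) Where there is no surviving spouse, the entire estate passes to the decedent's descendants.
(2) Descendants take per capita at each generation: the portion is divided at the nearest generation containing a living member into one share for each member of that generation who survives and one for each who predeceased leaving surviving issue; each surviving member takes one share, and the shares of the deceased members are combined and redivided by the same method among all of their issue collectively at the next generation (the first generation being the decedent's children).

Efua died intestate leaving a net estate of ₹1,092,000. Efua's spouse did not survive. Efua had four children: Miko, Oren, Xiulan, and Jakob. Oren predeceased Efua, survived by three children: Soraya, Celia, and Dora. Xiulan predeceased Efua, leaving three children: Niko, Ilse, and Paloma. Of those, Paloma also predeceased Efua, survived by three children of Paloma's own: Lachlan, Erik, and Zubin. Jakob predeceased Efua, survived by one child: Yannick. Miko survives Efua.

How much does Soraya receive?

Soraya receives ₹117,000.

The entire ₹1,092,000 passes to the descendants.
That amount (₹1,092,000) is divided at the children's generation into 4 shares of ₹273,000. Miko takes ₹273,000. The 3 shares of the deceased (Oren, Xiulan, and Jakob) are combined into a pool of ₹819,000.
That pool (₹819,000) is divided at the grandchildren's generation into 7 shares of ₹117,000. Soraya, Celia, Dora, Niko, Ilse, and Yannick each take ₹117,000. The remaining share for the deceased Paloma (₹117,000) is carried to the next generation.
That pool (₹117,000) is divided at the great-grandchildren's generation equally among Lachlan, Erik, and Zubin: ₹39,000 each.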